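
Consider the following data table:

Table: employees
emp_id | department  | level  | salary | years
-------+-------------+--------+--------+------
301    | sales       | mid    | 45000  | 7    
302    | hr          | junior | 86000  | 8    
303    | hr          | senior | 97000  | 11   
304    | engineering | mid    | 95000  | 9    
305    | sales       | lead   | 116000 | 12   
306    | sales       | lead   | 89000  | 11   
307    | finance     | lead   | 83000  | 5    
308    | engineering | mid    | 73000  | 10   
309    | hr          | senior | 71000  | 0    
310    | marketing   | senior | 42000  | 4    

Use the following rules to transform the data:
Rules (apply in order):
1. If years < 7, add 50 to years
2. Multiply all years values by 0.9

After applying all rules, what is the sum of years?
204.3

Step 1: Apply Rule 1 - Add 50 to records with years < 7
  - 3 records affected: 9 + (3 × 50) = 159
  - Unaffected records: 68
  - Sum after Rule 1: 227
Step 2: Apply Rule 2 - Multiply all by 0.9
  - 227 × 0.9 = 204.3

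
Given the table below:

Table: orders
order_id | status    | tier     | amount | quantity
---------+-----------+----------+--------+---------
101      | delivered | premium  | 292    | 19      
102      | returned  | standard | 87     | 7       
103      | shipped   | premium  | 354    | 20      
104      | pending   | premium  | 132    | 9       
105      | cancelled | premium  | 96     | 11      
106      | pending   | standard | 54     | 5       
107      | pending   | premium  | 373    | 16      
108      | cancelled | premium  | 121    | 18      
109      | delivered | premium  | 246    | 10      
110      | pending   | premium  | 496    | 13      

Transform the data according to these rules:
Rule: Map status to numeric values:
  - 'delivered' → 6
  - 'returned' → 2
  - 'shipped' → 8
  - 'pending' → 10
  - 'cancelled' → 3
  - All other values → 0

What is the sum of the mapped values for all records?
68

Step 1: Apply mapping to each record
Step 2: Count by status:
  'delivered': 2 records × 6 = 12
  'returned': 1 records × 2 = 2
  'shipped': 1 records × 8 = 8
  'pending': 4 records × 10 = 40
  'cancelled': 2 records × 3 = 6
Step 3: Sum all mapped values = 68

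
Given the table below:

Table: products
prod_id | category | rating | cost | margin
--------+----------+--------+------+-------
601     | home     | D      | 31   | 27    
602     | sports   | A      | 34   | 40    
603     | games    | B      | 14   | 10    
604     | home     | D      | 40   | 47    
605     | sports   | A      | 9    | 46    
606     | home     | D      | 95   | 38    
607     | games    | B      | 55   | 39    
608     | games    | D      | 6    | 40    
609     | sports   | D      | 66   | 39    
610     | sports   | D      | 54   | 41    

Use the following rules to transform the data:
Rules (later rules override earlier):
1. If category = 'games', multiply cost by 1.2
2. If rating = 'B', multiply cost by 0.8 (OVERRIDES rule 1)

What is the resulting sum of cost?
391.4

Step 1: Rule 2 takes priority for records with rating = 'B'
  - 2 records: 69 × 0.8 = 55.2
Step 2: Rule 1 applies to remaining records with category = 'games'
  - 1 records: 6 × 1.2 = 7.2
Step 3: Other records unchanged: 329
Step 4: Final sum = 55.2 + 7.2 + 329 = 391.4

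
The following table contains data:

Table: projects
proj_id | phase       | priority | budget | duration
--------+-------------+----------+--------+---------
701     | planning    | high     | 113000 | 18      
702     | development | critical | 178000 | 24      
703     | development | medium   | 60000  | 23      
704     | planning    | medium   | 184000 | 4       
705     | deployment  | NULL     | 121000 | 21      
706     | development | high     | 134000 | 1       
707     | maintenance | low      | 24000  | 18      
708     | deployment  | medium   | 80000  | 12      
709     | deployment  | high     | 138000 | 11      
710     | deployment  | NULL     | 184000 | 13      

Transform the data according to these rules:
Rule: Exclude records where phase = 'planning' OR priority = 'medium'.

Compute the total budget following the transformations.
779000

Step 1: Find records where phase = 'planning' OR priority = 'medium'
Step 2: 4 records match, summing to 437000
Step 3: Original sum: 1216000
Step 4: Remaining sum = 1216000 - 437000 = 779000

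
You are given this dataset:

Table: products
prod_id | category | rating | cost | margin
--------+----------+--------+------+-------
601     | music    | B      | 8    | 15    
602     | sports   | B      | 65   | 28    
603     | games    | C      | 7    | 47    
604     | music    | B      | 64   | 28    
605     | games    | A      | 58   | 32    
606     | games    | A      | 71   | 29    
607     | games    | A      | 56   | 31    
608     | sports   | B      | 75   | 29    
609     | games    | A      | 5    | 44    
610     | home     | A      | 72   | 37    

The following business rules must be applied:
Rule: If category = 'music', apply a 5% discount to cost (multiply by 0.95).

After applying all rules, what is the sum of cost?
477.4

Step 1: Records with category = 'music' have total cost = 72
Step 2: Apply multiplier: 72 × 0.95 = 68.4
Step 3: Other records total: 409
Step 4: Final sum = 68.4 + 409 = 477.4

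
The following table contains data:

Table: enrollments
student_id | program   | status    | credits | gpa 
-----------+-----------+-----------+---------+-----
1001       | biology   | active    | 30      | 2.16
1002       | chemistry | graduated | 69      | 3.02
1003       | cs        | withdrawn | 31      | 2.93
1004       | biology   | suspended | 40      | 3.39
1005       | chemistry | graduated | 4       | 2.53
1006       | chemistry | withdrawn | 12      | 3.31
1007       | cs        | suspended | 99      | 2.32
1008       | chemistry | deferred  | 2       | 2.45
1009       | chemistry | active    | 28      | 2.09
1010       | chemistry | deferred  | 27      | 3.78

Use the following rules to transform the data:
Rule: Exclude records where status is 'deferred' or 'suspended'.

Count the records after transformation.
6

Step 1: Count records to exclude
  - 2 (deferred) + 2 (suspended) = 4 records
Step 2: Total records: 10
Step 3: Remaining = 10 - 4 = 6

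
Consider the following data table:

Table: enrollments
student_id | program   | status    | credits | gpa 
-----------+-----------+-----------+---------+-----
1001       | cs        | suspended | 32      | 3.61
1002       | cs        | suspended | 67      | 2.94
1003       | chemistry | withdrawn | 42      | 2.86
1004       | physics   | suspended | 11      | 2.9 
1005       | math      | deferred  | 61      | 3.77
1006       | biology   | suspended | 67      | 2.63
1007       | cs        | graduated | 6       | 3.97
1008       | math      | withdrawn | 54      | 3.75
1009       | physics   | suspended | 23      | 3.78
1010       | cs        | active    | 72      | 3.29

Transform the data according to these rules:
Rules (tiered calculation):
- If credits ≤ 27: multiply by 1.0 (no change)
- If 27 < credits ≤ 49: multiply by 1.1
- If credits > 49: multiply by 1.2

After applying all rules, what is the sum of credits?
506.6

Step 1: Tier 1 (credits ≤ 27): 3 records, sum = 40 × 1.0 = 40.0
Step 2: Tier 2 (27 < credits ≤ 49): 2 records, sum = 74 × 1.1 = 81.4
Step 3: Tier 3 (credits > 49): 5 records, sum = 321 × 1.2 = 385.2
Step 4: Final sum = 40.0 + 81.4 + 385.2 = 506.6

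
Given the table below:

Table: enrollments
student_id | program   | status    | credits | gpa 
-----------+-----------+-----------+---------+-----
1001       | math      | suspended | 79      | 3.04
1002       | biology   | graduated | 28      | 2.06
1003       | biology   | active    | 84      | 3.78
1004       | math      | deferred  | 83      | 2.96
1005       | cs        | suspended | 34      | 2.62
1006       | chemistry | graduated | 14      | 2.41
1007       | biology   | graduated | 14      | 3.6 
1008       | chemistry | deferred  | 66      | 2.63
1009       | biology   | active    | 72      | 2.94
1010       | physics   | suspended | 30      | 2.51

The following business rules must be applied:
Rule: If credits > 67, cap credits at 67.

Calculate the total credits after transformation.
454

Step 1: 4 records have credits > 67
Step 2: These records originally summed to 318
Step 3: After capping: 4 × 67 = 268
Step 4: Unaffected records sum: 186
Step 5: Final sum = 268 + 186 = 454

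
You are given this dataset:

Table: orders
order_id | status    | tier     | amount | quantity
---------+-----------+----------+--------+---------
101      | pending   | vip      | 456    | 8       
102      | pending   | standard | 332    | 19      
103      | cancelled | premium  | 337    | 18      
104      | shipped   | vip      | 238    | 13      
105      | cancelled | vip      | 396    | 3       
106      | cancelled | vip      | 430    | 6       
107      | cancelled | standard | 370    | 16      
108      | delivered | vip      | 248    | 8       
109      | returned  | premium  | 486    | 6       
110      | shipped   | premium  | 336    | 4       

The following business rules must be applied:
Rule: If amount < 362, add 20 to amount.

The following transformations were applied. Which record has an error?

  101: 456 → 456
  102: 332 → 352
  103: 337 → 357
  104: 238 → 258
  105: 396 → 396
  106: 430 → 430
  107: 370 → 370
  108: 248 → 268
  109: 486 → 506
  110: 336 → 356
Record 109 has an error. The correct transformed value should be 486, not 506.

Step 1: Check each record against the rule
Step 2: Record 109 has amount = 486
Step 3: Since 486 >= 362, the bonus should not have been applied
Step 4: Correct value = 486, but claimed value = 506
Conclusion: Record 109 has the error.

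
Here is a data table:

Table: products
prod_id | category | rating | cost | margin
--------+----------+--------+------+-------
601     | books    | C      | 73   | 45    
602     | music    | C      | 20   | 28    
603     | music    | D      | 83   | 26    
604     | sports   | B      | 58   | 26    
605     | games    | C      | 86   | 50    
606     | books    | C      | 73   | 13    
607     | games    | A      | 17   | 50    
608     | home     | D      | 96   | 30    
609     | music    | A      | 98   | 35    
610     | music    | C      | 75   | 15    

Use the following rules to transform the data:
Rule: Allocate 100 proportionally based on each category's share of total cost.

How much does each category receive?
books: 21.5, games: 15.17, home: 14.14, music: 40.65, sports: 8.54

Step 1: Calculate total cost = 679
Step 2: Calculate each category's proportion:
  books: 146/679 = 21.50% → 21.5
  games: 103/679 = 15.17% → 15.17
  home: 96/679 = 14.14% → 14.14
  music: 276/679 = 40.65% → 40.65
  sports: 58/679 = 8.54% → 8.54
Step 3: Verify: sum of allocations ≈ 100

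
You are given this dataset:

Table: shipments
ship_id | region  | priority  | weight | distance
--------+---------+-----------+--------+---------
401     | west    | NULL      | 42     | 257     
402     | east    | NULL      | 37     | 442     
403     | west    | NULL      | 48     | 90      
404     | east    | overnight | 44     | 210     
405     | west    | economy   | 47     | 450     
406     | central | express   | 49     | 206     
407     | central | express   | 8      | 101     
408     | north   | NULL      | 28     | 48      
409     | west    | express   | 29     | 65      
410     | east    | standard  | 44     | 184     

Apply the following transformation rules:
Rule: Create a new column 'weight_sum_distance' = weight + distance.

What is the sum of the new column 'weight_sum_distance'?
2429

Step 1: For each record, compute weight + distance
Example calculations:
  42 + 257 = 299
  37 + 442 = 479
  48 + 90 = 138
  ...
Step 2: Sum all derived values
Step 3: Total = 2429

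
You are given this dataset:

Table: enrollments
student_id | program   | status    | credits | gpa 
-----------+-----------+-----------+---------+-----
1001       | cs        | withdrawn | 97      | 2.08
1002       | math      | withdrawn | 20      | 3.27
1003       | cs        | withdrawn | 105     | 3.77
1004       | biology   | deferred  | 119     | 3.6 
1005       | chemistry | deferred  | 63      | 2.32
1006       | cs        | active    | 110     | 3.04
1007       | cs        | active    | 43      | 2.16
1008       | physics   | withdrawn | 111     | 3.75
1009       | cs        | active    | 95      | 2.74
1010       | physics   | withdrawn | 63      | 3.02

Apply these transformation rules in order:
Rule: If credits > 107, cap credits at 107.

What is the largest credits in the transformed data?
107

Step 1: Original maximum credits = 119
Step 2: Apply cap at 107
Step 3: 3 records had credits > 107 and were capped
Step 4: Maximum after transformation = 107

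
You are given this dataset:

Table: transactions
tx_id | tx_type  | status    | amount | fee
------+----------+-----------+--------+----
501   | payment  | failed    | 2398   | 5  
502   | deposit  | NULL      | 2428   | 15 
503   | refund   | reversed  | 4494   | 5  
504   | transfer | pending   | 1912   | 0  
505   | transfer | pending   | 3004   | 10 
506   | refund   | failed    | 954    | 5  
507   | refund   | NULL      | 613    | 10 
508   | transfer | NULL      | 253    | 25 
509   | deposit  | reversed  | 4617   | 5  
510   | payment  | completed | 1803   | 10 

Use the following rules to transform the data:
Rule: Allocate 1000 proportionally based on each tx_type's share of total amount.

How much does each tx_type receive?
deposit: 313.45, payment: 186.91, refund: 269.67, transfer: 229.98

Step 1: Calculate total amount = 22476
Step 2: Calculate each tx_type's proportion:
  deposit: 7045/22476 = 31.34% → 313.45
  payment: 4201/22476 = 18.69% → 186.91
  refund: 6061/22476 = 26.97% → 269.67
  transfer: 5169/22476 = 23.00% → 229.98
Step 3: Verify: sum of allocations ≈ 1000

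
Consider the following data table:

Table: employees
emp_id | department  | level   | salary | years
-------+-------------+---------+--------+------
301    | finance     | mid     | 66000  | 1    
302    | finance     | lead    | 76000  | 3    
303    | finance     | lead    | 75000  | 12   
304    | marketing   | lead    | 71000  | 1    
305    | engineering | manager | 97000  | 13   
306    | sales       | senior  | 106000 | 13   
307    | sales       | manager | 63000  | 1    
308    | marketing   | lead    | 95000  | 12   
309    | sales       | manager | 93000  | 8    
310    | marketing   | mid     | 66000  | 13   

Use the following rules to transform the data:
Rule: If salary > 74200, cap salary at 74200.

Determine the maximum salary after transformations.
74200

Step 1: Original maximum salary = 106000
Step 2: Apply cap at 74200
Step 3: 6 records had salary > 74200 and were capped
Step 4: Maximum after transformation = 74200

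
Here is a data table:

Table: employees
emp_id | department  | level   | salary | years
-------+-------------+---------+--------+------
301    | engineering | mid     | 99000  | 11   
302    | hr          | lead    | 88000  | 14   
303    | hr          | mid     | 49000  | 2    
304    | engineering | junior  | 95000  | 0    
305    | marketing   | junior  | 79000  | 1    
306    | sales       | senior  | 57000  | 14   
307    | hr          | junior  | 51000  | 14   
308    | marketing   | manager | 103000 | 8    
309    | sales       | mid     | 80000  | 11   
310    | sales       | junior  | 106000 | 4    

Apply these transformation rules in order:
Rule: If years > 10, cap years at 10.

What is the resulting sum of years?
65

Step 1: 5 records have years > 10
Step 2: These records originally summed to 64
Step 3: After capping: 5 × 10 = 50
Step 4: Unaffected records sum: 15
Step 5: Final sum = 50 + 15 = 65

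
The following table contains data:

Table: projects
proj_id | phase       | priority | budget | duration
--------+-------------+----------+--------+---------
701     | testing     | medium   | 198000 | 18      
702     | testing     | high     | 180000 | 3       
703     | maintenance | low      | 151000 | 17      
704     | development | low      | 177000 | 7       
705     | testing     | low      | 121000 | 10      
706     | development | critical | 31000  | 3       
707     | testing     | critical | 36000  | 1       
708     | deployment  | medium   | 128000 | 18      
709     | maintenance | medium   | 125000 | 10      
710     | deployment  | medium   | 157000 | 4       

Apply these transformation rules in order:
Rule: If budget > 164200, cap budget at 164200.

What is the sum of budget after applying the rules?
1241600

Step 1: 3 records have budget > 164200
Step 2: These records originally summed to 555000
Step 3: After capping: 3 × 164200 = 492600
Step 4: Unaffected records sum: 749000
Step 5: Final sum = 492600 + 749000 = 1241600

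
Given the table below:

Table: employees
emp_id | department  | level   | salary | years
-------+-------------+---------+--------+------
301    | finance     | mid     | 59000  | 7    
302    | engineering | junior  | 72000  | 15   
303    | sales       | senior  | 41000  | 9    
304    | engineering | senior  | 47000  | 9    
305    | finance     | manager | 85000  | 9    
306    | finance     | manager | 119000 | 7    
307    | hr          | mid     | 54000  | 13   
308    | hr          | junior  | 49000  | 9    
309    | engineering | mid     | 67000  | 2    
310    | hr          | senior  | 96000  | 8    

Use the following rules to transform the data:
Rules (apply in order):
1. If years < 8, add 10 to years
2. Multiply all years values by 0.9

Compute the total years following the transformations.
106.2

Step 1: Apply Rule 1 - Add 10 to records with years < 8
  - 3 records affected: 16 + (3 × 10) = 46
  - Unaffected records: 72
  - Sum after Rule 1: 118
Step 2: Apply Rule 2 - Multiply all by 0.9
  - 118 × 0.9 = 106.2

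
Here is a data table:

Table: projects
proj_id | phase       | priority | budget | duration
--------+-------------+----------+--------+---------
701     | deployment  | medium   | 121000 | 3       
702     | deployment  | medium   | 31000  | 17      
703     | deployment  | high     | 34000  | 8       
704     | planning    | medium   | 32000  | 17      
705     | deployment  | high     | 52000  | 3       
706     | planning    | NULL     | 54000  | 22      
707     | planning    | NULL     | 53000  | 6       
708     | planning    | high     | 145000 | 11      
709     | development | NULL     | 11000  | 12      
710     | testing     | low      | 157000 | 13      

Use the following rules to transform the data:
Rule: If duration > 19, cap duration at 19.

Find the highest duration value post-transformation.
19

Step 1: Original maximum duration = 22
Step 2: Apply cap at 19
Step 3: 1 records had duration > 19 and were capped
Step 4: Maximum after transformation = 19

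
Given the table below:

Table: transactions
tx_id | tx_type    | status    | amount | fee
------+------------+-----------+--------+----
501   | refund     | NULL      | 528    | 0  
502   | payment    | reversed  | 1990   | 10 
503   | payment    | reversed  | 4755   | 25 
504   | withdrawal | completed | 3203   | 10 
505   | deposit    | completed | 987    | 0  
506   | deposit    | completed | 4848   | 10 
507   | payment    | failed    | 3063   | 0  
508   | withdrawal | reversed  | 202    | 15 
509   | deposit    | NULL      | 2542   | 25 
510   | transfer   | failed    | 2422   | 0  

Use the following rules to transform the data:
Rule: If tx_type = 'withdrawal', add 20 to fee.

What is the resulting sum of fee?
135

Step 1: Count records where tx_type = 'withdrawal': 2
Step 2: Total bonus added: 2 × 20 = 40
Step 3: Original sum of fee: 95
Step 4: Final sum = 95 + 40 = 135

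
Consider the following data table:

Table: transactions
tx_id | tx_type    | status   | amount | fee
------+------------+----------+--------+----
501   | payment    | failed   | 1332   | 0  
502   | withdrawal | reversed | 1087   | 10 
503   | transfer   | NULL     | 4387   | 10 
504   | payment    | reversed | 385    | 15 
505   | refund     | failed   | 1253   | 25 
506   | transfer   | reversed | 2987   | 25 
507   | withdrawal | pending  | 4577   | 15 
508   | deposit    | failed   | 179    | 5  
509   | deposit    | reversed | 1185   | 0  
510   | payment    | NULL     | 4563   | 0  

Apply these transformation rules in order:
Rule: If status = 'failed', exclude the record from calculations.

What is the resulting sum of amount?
19171

Step 1: Identify records where status = 'failed'
Step 2: The excluded records sum to 2764
Step 3: Original total amount = 21935
Step 4: Remaining total = 21935 - 2764 = 19171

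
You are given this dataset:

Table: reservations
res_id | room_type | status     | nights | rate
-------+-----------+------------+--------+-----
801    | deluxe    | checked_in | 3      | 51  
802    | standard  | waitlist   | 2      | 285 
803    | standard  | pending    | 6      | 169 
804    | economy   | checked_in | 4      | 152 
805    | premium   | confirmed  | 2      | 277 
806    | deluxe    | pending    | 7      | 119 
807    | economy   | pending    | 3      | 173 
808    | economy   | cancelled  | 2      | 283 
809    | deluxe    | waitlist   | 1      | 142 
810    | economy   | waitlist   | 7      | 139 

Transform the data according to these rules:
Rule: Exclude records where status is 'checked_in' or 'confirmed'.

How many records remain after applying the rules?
7

Step 1: Count records to exclude
  - 2 (checked_in) + 1 (confirmed) = 3 records
Step 2: Total records: 10
Step 3: Remaining = 10 - 3 = 7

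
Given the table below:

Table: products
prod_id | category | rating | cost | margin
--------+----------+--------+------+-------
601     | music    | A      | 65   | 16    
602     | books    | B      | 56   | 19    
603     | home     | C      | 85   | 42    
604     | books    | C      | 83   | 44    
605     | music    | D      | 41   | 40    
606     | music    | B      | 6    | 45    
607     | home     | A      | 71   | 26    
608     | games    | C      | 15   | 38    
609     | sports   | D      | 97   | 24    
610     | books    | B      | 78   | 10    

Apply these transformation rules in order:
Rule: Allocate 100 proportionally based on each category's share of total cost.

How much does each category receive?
books: 36.35, games: 2.51, home: 26.13, music: 18.76, sports: 16.25

Step 1: Calculate total cost = 597
Step 2: Calculate each category's proportion:
  books: 217/597 = 36.35% → 36.35
  games: 15/597 = 2.51% → 2.51
  home: 156/597 = 26.13% → 26.13
  music: 112/597 = 18.76% → 18.76
  sports: 97/597 = 16.25% → 16.25
Step 3: Verify: sum of allocations ≈ 100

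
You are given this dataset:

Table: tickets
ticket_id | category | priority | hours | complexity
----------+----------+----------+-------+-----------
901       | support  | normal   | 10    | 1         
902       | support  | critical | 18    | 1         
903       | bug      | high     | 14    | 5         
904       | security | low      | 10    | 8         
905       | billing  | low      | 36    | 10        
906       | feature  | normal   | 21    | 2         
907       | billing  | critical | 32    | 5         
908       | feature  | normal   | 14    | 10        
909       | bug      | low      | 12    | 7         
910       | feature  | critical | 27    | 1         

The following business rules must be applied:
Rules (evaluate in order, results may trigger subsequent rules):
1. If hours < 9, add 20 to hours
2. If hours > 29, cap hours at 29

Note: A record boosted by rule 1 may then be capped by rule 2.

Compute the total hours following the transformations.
184

Step 1: Apply rule 1 to records with hours < 9
  - 0 records get bonus of 20
  - Of these, 0 records then exceed 29 and get capped
Step 2: Apply rule 2 to records with hours > 29
  - 2 records (original) are capped
Step 3: Calculate final sum = 184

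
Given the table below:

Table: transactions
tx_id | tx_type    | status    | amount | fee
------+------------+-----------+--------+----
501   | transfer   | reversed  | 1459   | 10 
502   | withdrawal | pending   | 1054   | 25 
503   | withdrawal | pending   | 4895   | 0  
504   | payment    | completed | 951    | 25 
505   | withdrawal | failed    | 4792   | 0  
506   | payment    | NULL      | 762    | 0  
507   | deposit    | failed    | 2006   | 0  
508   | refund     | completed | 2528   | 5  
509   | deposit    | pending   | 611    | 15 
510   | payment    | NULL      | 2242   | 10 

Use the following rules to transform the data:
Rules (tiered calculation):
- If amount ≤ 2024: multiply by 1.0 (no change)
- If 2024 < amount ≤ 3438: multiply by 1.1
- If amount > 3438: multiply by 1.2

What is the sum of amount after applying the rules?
23714.4

Step 1: Tier 1 (amount ≤ 2024): 6 records, sum = 6843 × 1.0 = 6843.0
Step 2: Tier 2 (2024 < amount ≤ 3438): 2 records, sum = 4770 × 1.1 = 5247.0
Step 3: Tier 3 (amount > 3438): 2 records, sum = 9687 × 1.2 = 11624.4
Step 4: Final sum = 6843.0 + 5247.0 + 11624.4 = 23714.4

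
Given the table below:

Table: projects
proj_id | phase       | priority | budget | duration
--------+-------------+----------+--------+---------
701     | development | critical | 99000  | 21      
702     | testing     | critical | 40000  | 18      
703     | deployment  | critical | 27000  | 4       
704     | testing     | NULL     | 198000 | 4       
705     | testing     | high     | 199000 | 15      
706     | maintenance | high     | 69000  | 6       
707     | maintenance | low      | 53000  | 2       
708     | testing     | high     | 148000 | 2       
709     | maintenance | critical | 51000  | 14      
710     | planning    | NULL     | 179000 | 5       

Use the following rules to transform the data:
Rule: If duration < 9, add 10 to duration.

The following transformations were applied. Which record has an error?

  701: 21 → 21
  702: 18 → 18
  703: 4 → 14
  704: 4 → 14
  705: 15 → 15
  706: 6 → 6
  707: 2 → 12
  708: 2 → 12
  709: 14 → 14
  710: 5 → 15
Record 706 has an error. The correct transformed value should be 16, not 6.

Step 1: Check each record against the rule
Step 2: Record 706 has duration = 6
Step 3: Since 6 < 9, the bonus should have been applied
Step 4: Correct value = 16, but claimed value = 6
Conclusion: Record 706 has the error.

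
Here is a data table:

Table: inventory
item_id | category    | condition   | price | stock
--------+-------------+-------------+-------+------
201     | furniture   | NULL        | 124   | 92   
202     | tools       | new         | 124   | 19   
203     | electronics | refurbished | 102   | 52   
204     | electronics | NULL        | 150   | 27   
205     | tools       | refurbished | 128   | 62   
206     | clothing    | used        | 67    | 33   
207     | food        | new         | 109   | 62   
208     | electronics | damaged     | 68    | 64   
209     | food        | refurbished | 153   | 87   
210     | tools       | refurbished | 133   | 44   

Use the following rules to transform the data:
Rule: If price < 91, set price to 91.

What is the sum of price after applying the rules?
1205

Step 1: 2 records have price < 91
Step 2: These records originally summed to 135
Step 3: After setting to minimum: 2 × 91 = 182
Step 4: Unaffected records sum: 1023
Step 5: Final sum = 182 + 1023 = 1205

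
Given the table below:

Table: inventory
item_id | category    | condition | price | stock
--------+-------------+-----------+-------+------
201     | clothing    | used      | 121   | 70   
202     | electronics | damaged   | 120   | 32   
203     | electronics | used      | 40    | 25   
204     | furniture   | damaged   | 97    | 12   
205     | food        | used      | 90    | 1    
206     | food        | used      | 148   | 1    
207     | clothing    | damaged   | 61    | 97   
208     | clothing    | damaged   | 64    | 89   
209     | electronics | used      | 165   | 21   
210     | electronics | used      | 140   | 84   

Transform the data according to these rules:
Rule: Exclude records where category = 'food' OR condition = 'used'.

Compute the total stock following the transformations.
230

Step 1: Find records where category = 'food' OR condition = 'used'
Step 2: 6 records match, summing to 202
Step 3: Original sum: 432
Step 4: Remaining sum = 432 - 202 = 230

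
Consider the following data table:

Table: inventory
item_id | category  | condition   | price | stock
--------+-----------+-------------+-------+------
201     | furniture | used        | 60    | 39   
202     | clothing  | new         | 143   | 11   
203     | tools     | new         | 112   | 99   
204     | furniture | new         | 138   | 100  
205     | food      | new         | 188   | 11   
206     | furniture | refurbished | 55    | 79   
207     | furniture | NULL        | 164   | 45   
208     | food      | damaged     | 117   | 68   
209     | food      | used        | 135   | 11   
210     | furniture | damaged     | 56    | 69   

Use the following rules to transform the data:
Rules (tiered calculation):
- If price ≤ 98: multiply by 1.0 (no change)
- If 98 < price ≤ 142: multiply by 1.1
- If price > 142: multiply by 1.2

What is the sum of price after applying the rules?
1317.2

Step 1: Tier 1 (price ≤ 98): 3 records, sum = 171 × 1.0 = 171.0
Step 2: Tier 2 (98 < price ≤ 142): 4 records, sum = 502 × 1.1 = 552.2
Step 3: Tier 3 (price > 142): 3 records, sum = 495 × 1.2 = 594.0
Step 4: Final sum = 171.0 + 552.2 + 594.0 = 1317.2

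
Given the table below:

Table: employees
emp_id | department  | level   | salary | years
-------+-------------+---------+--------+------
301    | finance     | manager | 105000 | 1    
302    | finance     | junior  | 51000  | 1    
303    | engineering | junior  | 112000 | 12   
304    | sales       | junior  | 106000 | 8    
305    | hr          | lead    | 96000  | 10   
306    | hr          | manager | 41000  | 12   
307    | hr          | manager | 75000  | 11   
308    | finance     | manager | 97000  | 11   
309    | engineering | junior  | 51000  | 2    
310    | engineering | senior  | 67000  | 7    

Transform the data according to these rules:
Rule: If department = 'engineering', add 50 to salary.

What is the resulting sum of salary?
801150

Step 1: Count records where department = 'engineering': 3
Step 2: Total bonus added: 3 × 50 = 150
Step 3: Original sum of salary: 801000
Step 4: Final sum = 801000 + 150 = 801150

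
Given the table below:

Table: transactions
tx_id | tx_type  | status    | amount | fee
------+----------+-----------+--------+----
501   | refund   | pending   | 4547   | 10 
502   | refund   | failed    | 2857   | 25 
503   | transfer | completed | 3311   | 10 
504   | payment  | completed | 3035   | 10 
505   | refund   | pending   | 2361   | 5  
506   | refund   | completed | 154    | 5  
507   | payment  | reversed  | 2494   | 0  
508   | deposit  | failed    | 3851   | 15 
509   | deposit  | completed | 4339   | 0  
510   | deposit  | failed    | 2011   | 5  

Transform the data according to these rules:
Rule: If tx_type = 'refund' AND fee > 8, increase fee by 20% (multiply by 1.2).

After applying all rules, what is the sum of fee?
92.0

Step 1: Find records where tx_type = 'refund' AND fee > 8
Step 2: 2 records match, summing to 35
Step 3: After multiplier: 35 × 1.2 = 42.0
Step 4: Unaffected records sum: 50
Step 5: Final sum = 42.0 + 50 = 92.0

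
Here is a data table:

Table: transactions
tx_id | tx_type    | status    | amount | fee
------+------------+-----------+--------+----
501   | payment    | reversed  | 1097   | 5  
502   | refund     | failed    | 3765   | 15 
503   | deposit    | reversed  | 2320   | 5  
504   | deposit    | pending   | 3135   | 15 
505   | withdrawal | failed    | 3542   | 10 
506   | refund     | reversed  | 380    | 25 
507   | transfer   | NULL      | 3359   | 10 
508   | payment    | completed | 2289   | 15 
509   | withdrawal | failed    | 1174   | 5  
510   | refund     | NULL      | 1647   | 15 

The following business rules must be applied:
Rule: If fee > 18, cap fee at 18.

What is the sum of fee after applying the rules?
113

Step 1: 1 records have fee > 18
Step 2: These records originally summed to 25
Step 3: After capping: 1 × 18 = 18
Step 4: Unaffected records sum: 95
Step 5: Final sum = 18 + 95 = 113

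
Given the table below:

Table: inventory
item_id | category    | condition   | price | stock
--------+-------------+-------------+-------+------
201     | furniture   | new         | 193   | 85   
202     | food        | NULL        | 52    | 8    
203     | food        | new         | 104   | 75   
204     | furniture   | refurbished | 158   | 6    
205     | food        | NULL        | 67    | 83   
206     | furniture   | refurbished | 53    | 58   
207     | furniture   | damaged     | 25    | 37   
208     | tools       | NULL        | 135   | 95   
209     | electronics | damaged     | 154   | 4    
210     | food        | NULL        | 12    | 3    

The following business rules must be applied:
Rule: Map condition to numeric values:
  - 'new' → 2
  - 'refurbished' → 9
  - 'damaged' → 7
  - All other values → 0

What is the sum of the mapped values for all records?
36

Step 1: Apply mapping to each record
Step 2: Count by status:
  'new': 2 records × 2 = 4
  'refurbished': 2 records × 9 = 18
  'damaged': 2 records × 7 = 14
Step 3: Sum all mapped values = 36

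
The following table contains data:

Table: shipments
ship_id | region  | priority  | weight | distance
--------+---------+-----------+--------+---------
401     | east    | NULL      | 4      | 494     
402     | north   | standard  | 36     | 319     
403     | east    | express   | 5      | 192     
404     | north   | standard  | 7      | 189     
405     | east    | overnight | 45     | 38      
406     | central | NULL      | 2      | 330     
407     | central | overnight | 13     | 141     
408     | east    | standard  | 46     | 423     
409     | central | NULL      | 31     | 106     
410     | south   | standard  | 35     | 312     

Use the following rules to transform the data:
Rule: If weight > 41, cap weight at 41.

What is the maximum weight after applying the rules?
41

Step 1: Original maximum weight = 46
Step 2: Apply cap at 41
Step 3: 2 records had weight > 41 and were capped
Step 4: Maximum after transformation = 41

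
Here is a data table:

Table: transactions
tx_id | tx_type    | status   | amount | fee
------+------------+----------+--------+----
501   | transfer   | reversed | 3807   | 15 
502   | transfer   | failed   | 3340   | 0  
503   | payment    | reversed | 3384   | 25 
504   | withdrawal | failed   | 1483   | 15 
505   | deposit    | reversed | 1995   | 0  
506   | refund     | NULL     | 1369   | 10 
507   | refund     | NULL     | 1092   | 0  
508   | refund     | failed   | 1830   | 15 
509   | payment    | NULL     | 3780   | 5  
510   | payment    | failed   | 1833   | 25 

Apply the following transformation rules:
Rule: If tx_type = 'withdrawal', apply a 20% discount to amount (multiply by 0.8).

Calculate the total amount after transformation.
23616.4

Step 1: Records with tx_type = 'withdrawal' have total amount = 1483
Step 2: Apply multiplier: 1483 × 0.8 = 1186.4
Step 3: Other records total: 22430
Step 4: Final sum = 1186.4 + 22430 = 23616.4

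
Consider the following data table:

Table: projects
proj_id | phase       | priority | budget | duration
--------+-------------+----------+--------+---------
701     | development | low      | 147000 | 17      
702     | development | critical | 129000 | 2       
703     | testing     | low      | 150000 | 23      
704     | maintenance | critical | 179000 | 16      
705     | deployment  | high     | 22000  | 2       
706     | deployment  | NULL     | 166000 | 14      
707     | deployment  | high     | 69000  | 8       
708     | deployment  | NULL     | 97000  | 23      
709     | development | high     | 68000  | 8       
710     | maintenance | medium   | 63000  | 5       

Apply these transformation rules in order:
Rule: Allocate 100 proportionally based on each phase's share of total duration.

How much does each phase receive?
deployment: 39.83, development: 22.88, maintenance: 17.8, testing: 19.49

Step 1: Calculate total duration = 118
Step 2: Calculate each phase's proportion:
  deployment: 47/118 = 39.83% → 39.83
  development: 27/118 = 22.88% → 22.88
  maintenance: 21/118 = 17.80% → 17.8
  testing: 23/118 = 19.49% → 19.49
Step 3: Verify: sum of allocations ≈ 100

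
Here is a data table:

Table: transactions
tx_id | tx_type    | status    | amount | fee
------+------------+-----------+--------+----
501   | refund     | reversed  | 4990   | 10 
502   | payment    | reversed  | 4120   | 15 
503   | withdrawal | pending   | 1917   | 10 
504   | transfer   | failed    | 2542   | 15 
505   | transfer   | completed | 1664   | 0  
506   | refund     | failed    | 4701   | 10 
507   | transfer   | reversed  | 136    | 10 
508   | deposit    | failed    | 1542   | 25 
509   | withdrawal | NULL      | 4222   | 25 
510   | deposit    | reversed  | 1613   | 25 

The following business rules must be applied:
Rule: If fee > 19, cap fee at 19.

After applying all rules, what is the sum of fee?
127

Step 1: 3 records have fee > 19
Step 2: These records originally summed to 75
Step 3: After capping: 3 × 19 = 57
Step 4: Unaffected records sum: 70
Step 5: Final sum = 57 + 70 = 127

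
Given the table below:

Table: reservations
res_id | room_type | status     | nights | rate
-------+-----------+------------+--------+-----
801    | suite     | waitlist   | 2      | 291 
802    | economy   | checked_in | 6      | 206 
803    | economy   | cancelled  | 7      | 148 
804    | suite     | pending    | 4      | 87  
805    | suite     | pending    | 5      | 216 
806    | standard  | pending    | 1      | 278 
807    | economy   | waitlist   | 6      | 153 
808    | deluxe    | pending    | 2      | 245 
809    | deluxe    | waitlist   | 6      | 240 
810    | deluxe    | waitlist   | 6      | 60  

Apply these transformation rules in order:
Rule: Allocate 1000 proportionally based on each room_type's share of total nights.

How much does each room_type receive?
deluxe: 311.11, economy: 422.22, standard: 22.22, suite: 244.44

Step 1: Calculate total nights = 45
Step 2: Calculate each room_type's proportion:
  deluxe: 14/45 = 31.11% → 311.11
  economy: 19/45 = 42.22% → 422.22
  standard: 1/45 = 2.22% → 22.22
  suite: 11/45 = 24.44% → 244.44
Step 3: Verify: sum of allocations ≈ 1000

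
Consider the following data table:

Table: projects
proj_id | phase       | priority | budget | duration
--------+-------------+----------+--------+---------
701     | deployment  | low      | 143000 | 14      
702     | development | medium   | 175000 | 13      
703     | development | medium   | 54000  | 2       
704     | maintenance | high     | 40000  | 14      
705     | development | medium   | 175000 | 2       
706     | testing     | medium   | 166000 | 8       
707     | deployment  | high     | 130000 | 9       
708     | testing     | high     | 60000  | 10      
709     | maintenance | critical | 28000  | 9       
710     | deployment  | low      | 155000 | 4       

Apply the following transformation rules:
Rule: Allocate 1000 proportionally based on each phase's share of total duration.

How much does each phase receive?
deployment: 317.65, development: 200.0, maintenance: 270.59, testing: 211.76

Step 1: Calculate total duration = 85
Step 2: Calculate each phase's proportion:
  deployment: 27/85 = 31.76% → 317.65
  development: 17/85 = 20.00% → 200.0
  maintenance: 23/85 = 27.06% → 270.59
  testing: 18/85 = 21.18% → 211.76
Step 3: Verify: sum of allocations ≈ 1000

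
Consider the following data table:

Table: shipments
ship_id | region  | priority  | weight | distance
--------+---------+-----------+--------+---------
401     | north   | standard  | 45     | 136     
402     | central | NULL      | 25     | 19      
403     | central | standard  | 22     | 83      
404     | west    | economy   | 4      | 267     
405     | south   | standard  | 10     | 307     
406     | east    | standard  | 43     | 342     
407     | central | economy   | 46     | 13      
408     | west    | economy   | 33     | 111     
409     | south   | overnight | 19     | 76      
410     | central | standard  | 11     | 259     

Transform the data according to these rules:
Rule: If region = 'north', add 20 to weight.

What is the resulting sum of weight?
278

Step 1: Count records where region = 'north': 1
Step 2: Total bonus added: 1 × 20 = 20
Step 3: Original sum of weight: 258
Step 4: Final sum = 258 + 20 = 278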